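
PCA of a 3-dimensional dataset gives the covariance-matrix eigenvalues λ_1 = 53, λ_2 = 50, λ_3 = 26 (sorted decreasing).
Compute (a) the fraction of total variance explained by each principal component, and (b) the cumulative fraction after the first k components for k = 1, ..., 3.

Step 1 — total variance = trace(Sigma) = Σ λ_i = 53 + 50 + 26 = 129.

Step 2 — fraction explained by component i = λ_i / Σ λ:
  PC1: 53/129 = 0.4109
  PC2: 50/129 = 0.3876
  PC3: 26/129 = 0.2016

Step 3 — cumulative fraction after k components = (λ_1 + ... + λ_k) / Σ λ:
  k = 1: 53/129 = 0.4109
  k = 2: (53 + 50)/129 = 103/129 = 0.7984
  k = 3: (53 + 50 + 26)/129 = 129/129 = 1

Summary (fraction, with percent):

explained: PC1 0.4109 (41.09%), PC2 0.3876 (38.76%), PC3 0.2016 (20.16%);  cumulative: 0.4109, 0.7984, 1


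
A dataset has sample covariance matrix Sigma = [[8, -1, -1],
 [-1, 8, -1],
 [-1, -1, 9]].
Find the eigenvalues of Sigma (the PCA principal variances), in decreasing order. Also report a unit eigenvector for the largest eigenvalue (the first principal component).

Step 1 — characteristic polynomial p(λ) = det(λI - Sigma) = λ³ - tr·λ² + c_1·λ - det, where tr = trace, c_1 = sum of the principal 2×2 minors, det = det(Sigma):
  tr = 8 + 8 + 9 = 25,
  c_1 = (8·8 - (-1)²) + (8·9 - (-1)²) + (8·9 - (-1)²) = 63 + 71 + 71 = 205,
  det = 8·(8·9 - (-1)²) - (-1)·((-1)·9 - (-1)·(-1)) + (-1)·((-1)·(-1) - 8·(-1)) = 8·(71) - (-1)·(-10) + (-1)·(9) = 549.
  So p(λ) = λ³ - 25λ² + 205λ - 549.
Step 2 — look for an integer root (rational root theorem: any rational root is an integer divisor of 549). Testing λ = 9:
  p(9) = 729 - 2025 + 1845 - 549 = 0  ✓
  Dividing out (λ - 9): p(λ) = (λ - 9)(λ² - 16λ + 61).
Step 3 — remaining eigenvalues from the quadratic λ² - 16λ + 61 = 0:
  Δ = 16² - 4·61 = 256 - 244 = 12,  λ = (16 ± √12)/2 = (16 ± 3.4641)/2 ≈ 9.7321 or 6.2679.
  Sorted: λ_1 = 9.7321,  λ_2 = 9,  λ_3 = 6.2679  (check: sum = 25 = tr ✓).

Step 4 — unit eigenvector for λ_1 ≈ 9.7321: v spans the null space of (Sigma - λ_1 I), whose rows are
  r_1 = (-1.7321, -1, -1),  r_2 = (-1, -1.7321, -1),  r_3 = (-1, -1, -0.7321).
  v is orthogonal to every row, so take v ∝ r_1 × r_2 = ((-1)·(-1) - (-1)·(-1.7321), (-1)·(-1) - (-1.7321)·(-1), (-1.7321)·(-1.7321) - (-1)·(-1)) ≈ (-0.7321, -0.7321, 2).
  Rescale (multiply by -1 so the first nonzero entry is positive): u = (0.7321, 0.7321, -2).
  ||u|| = √((0.7321)² + (0.7321)² + (-2)²) = √(5.0718) ≈ 2.2521,  v_1 = u/||u|| ≈ (0.3251, 0.3251, -0.8881) (||v_1|| = 1).

λ_1 = 9.7321,  λ_2 = 9,  λ_3 = 6.2679;  v_1 ≈ (0.3251, 0.3251, -0.8881)


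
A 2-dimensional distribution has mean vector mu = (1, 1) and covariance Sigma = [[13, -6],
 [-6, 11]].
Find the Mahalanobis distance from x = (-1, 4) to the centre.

Step 1 — centre the observation: (x - mu) = (-2, 3).

Step 2 — invert Sigma. det(Sigma) = 13·11 - (-6)² = 107.
  Sigma^{-1} = (1/det) · [[d, -b], [-b, a]] = [[0.1028, 0.0561],
 [0.0561, 0.1215]].

Step 3 — form the quadratic (x - mu)^T · Sigma^{-1} · (x - mu):
  Sigma^{-1} · (x - mu) = (-0.0374, 0.2523).
  (x - mu)^T · [Sigma^{-1} · (x - mu)] = (-2)·(-0.0374) + (3)·(0.2523) = 0.8318.

Step 4 — take square root: d = √(0.8318) ≈ 0.912.

d(x, mu) = √(0.8318) ≈ 0.912


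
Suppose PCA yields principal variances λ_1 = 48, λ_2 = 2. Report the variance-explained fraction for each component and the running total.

Step 1 — total variance = trace(Sigma) = Σ λ_i = 48 + 2 = 50.

Step 2 — fraction explained by component i = λ_i / Σ λ:
  PC1: 48/50 = 0.96
  PC2: 2/50 = 0.04

Step 3 — cumulative fraction after k components = (λ_1 + ... + λ_k) / Σ λ:
  k = 1: 48/50 = 0.96
  k = 2: (48 + 2)/50 = 50/50 = 1

Summary (fraction, with percent):

explained: PC1 0.96 (96%), PC2 0.04 (4%);  cumulative: 0.96, 1


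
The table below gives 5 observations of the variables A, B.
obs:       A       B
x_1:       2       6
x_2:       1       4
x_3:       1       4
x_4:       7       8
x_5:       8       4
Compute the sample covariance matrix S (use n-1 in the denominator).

Step 1 — column means:
  mean(A) = (2 + 1 + 1 + 7 + 8) / 5 = 19/5 = 3.8
  mean(B) = (6 + 4 + 4 + 8 + 4) / 5 = 26/5 = 5.2

Step 2 — sample covariance S[i,j] = (1/(n-1)) · Σ_k (x_{k,i} - mean_i) · (x_{k,j} - mean_j), with n-1 = 4.
  S[A,A] = ((-1.8)·(-1.8) + (-2.8)·(-2.8) + (-2.8)·(-2.8) + (3.2)·(3.2) + (4.2)·(4.2)) / 4 = 46.8/4 = 11.7
  S[A,B] = ((-1.8)·(0.8) + (-2.8)·(-1.2) + (-2.8)·(-1.2) + (3.2)·(2.8) + (4.2)·(-1.2)) / 4 = 9.2/4 = 2.3
  S[B,B] = ((0.8)·(0.8) + (-1.2)·(-1.2) + (-1.2)·(-1.2) + (2.8)·(2.8) + (-1.2)·(-1.2)) / 4 = 12.8/4 = 3.2

S is symmetric (S[j,i] = S[i,j]). Assembling:

S = [[11.7, 2.3],
 [2.3, 3.2]]


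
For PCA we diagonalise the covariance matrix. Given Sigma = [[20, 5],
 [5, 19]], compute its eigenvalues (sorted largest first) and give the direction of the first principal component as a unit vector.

Step 1 — characteristic polynomial of 2×2 Sigma:
  det(Sigma - λI) = λ² - trace · λ + det = 0.
  trace = 20 + 19 = 39, det = 20·19 - (5)² = 355.
Step 2 — discriminant:
  Δ = trace² - 4·det = 1521 - 1420 = 101.
Step 3 — eigenvalues:
  λ = (trace ± √Δ)/2 = (39 ± 10.0499)/2,
  λ_1 = 24.5249,  λ_2 = 14.4751.

Step 4 — unit eigenvector for λ_1: solve (Sigma - λ_1 I)v = 0. First row:
  (20 - 24.5249)·v_x + (5)·v_y = 0, i.e. (-4.5249)·v_x + (5)·v_y = 0,
  so v ∝ (b, λ_1 - a) = (5, 4.5249) = u.
  ||u|| = √((5)² + (4.5249)²) = √(45.4751) ≈ 6.7435,
  v_1 = u/||u|| ≈ (0.7415, 0.671) (||v_1|| = 1).

λ_1 = 24.5249,  λ_2 = 14.4751;  v_1 ≈ (0.7415, 0.671)


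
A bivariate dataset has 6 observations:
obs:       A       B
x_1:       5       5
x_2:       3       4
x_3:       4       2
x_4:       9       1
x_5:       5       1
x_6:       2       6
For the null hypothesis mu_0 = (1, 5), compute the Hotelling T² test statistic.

Step 1 — sample mean vector:
  mean(A) = (5 + 3 + 4 + 9 + 5 + 2) / 6 = 28/6 = 4.6667
  mean(B) = (5 + 4 + 2 + 1 + 1 + 6) / 6 = 19/6 = 3.1667
  x̄ = (4.6667, 3.1667),  deviation x̄ - mu_0 = (4.6667, 3.1667) - (1, 5) = (3.6667, -1.8333).

Step 2 — sample covariance matrix, S[i,j] = (1/(n-1)) · Σ_k (x_{k,i} - mean_i) · (x_{k,j} - mean_j), divisor n-1 = 5:
  S[A,A] = ((0.3333)·(0.3333) + (-1.6667)·(-1.6667) + (-0.6667)·(-0.6667) + (4.3333)·(4.3333) + (0.3333)·(0.3333) + (-2.6667)·(-2.6667)) / 5 = 29.3333/5 = 5.8667
  S[A,B] = ((0.3333)·(1.8333) + (-1.6667)·(0.8333) + (-0.6667)·(-1.1667) + (4.3333)·(-2.1667) + (0.3333)·(-2.1667) + (-2.6667)·(2.8333)) / 5 = -17.6667/5 = -3.5333
  S[B,B] = ((1.8333)·(1.8333) + (0.8333)·(0.8333) + (-1.1667)·(-1.1667) + (-2.1667)·(-2.1667) + (-2.1667)·(-2.1667) + (2.8333)·(2.8333)) / 5 = 22.8333/5 = 4.5667
  S = [[5.8667, -3.5333],
 [-3.5333, 4.5667]].

Step 3 — invert S. det(S) = 5.8667·4.5667 - (-3.5333)² = 14.3067.
  S^{-1} = (1/det) · [[d, -b], [-b, a]] = [[0.3192, 0.247],
 [0.247, 0.4101]].

Step 4 — quadratic form (x̄ - mu_0)^T · S^{-1} · (x̄ - mu_0):
  S^{-1} · (x̄ - mu_0) = (0.7176, 0.1538),
  (x̄ - mu_0)^T · [...] = (3.6667)·(0.7176) + (-1.8333)·(0.1538) = 2.3493.

Step 5 — scale by n: T² = 6 · 2.3493 = 14.096.

T² ≈ 14.096


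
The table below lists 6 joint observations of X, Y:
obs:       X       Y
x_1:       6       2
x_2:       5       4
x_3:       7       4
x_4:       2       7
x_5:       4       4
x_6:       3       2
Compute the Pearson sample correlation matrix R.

Step 1 — column means:
  mean(X) = (6 + 5 + 7 + 2 + 4 + 3) / 6 = 27/6 = 4.5
  mean(Y) = (2 + 4 + 4 + 7 + 4 + 2) / 6 = 23/6 = 3.8333

Step 2 — sample variances and covariances s[i,j] = (1/(n-1)) · Σ_k (x_{k,i} - mean_i) · (x_{k,j} - mean_j), with n-1 = 5:
  s[X,X] = ((1.5)·(1.5) + (0.5)·(0.5) + (2.5)·(2.5) + (-2.5)·(-2.5) + (-0.5)·(-0.5) + (-1.5)·(-1.5)) / 5 = 17.5/5 = 3.5
  s[X,Y] = ((1.5)·(-1.8333) + (0.5)·(0.1667) + (2.5)·(0.1667) + (-2.5)·(3.1667) + (-0.5)·(0.1667) + (-1.5)·(-1.8333)) / 5 = -7.5/5 = -1.5
  s[Y,Y] = ((-1.8333)·(-1.8333) + (0.1667)·(0.1667) + (0.1667)·(0.1667) + (3.1667)·(3.1667) + (0.1667)·(0.1667) + (-1.8333)·(-1.8333)) / 5 = 16.8333/5 = 3.3667
  Sample standard deviations s_i = √(s[i,i]):
  s(X) = √(3.5) = 1.8708
  s(Y) = √(3.3667) = 1.8348

Step 3 — r_{ij} = s_{ij} / (s_i · s_j):
  r[X,X] = 1 (diagonal).
  r[X,Y] = -1.5 / (1.8708 · 1.8348) = -1.5 / 3.4327 = -0.437
  r[Y,Y] = 1 (diagonal).

R is symmetric with unit diagonal. Assembling:

R = [[1, -0.437],
 [-0.437, 1]]


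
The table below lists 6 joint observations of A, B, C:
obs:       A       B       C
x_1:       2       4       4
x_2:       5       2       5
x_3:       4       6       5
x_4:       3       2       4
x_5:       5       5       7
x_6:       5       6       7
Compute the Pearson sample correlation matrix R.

Step 1 — column means:
  mean(A) = (2 + 5 + 4 + 3 + 5 + 5) / 6 = 24/6 = 4
  mean(B) = (4 + 2 + 6 + 2 + 5 + 6) / 6 = 25/6 = 4.1667
  mean(C) = (4 + 5 + 5 + 4 + 7 + 7) / 6 = 32/6 = 5.3333

Step 2 — sample variances and covariances s[i,j] = (1/(n-1)) · Σ_k (x_{k,i} - mean_i) · (x_{k,j} - mean_j), with n-1 = 5:
  s[A,A] = ((-2)·(-2) + (1)·(1) + (0)·(0) + (-1)·(-1) + (1)·(1) + (1)·(1)) / 5 = 8/5 = 1.6
  s[A,B] = ((-2)·(-0.1667) + (1)·(-2.1667) + (0)·(1.8333) + (-1)·(-2.1667) + (1)·(0.8333) + (1)·(1.8333)) / 5 = 3/5 = 0.6
  s[A,C] = ((-2)·(-1.3333) + (1)·(-0.3333) + (0)·(-0.3333) + (-1)·(-1.3333) + (1)·(1.6667) + (1)·(1.6667)) / 5 = 7/5 = 1.4
  s[B,B] = ((-0.1667)·(-0.1667) + (-2.1667)·(-2.1667) + (1.8333)·(1.8333) + (-2.1667)·(-2.1667) + (0.8333)·(0.8333) + (1.8333)·(1.8333)) / 5 = 16.8333/5 = 3.3667
  s[B,C] = ((-0.1667)·(-1.3333) + (-2.1667)·(-0.3333) + (1.8333)·(-0.3333) + (-2.1667)·(-1.3333) + (0.8333)·(1.6667) + (1.8333)·(1.6667)) / 5 = 7.6667/5 = 1.5333
  s[C,C] = ((-1.3333)·(-1.3333) + (-0.3333)·(-0.3333) + (-0.3333)·(-0.3333) + (-1.3333)·(-1.3333) + (1.6667)·(1.6667) + (1.6667)·(1.6667)) / 5 = 9.3333/5 = 1.8667
  Sample standard deviations s_i = √(s[i,i]):
  s(A) = √(1.6) = 1.2649
  s(B) = √(3.3667) = 1.8348
  s(C) = √(1.8667) = 1.3663

Step 3 — r_{ij} = s_{ij} / (s_i · s_j):
  r[A,A] = 1 (diagonal).
  r[A,B] = 0.6 / (1.2649 · 1.8348) = 0.6 / 2.3209 = 0.2585
  r[A,C] = 1.4 / (1.2649 · 1.3663) = 1.4 / 1.7282 = 0.8101
  r[B,B] = 1 (diagonal).
  r[B,C] = 1.5333 / (1.8348 · 1.3663) = 1.5333 / 2.5069 = 0.6117
  r[C,C] = 1 (diagonal).

R is symmetric with unit diagonal. Assembling:

R = [[1, 0.2585, 0.8101],
 [0.2585, 1, 0.6117],
 [0.8101, 0.6117, 1]]


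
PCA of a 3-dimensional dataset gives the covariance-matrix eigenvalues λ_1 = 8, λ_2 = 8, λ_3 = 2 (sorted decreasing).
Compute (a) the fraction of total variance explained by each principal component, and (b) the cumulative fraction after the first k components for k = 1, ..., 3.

Step 1 — total variance = trace(Sigma) = Σ λ_i = 8 + 8 + 2 = 18.

Step 2 — fraction explained by component i = λ_i / Σ λ:
  PC1: 8/18 = 0.4444
  PC2: 8/18 = 0.4444
  PC3: 2/18 = 0.1111

Step 3 — cumulative fraction after k components = (λ_1 + ... + λ_k) / Σ λ:
  k = 1: 8/18 = 0.4444
  k = 2: (8 + 8)/18 = 16/18 = 0.8889
  k = 3: (8 + 8 + 2)/18 = 18/18 = 1

Summary (fraction, with percent):

explained: PC1 0.4444 (44.44%), PC2 0.4444 (44.44%), PC3 0.1111 (11.11%);  cumulative: 0.4444, 0.8889, 1


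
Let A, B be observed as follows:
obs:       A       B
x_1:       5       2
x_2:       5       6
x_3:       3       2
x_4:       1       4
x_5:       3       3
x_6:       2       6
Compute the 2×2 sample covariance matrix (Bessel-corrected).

Step 1 — column means:
  mean(A) = (5 + 5 + 3 + 1 + 3 + 2) / 6 = 19/6 = 3.1667
  mean(B) = (2 + 6 + 2 + 4 + 3 + 6) / 6 = 23/6 = 3.8333

Step 2 — sample covariance S[i,j] = (1/(n-1)) · Σ_k (x_{k,i} - mean_i) · (x_{k,j} - mean_j), with n-1 = 5.
  S[A,A] = ((1.8333)·(1.8333) + (1.8333)·(1.8333) + (-0.1667)·(-0.1667) + (-2.1667)·(-2.1667) + (-0.1667)·(-0.1667) + (-1.1667)·(-1.1667)) / 5 = 12.8333/5 = 2.5667
  S[A,B] = ((1.8333)·(-1.8333) + (1.8333)·(2.1667) + (-0.1667)·(-1.8333) + (-2.1667)·(0.1667) + (-0.1667)·(-0.8333) + (-1.1667)·(2.1667)) / 5 = -1.8333/5 = -0.3667
  S[B,B] = ((-1.8333)·(-1.8333) + (2.1667)·(2.1667) + (-1.8333)·(-1.8333) + (0.1667)·(0.1667) + (-0.8333)·(-0.8333) + (2.1667)·(2.1667)) / 5 = 16.8333/5 = 3.3667

S is symmetric (S[j,i] = S[i,j]). Assembling:

S = [[2.5667, -0.3667],
 [-0.3667, 3.3667]]


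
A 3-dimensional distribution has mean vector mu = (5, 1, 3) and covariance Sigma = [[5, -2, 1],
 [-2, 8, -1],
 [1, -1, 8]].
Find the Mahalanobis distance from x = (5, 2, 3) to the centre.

Step 1 — centre the observation: (x - mu) = (0, 1, 0).

Step 2 — invert Sigma (cofactor / det for 3×3, or solve directly):
  Sigma^{-1} = [[0.2258, 0.0538, -0.0215],
 [0.0538, 0.1398, 0.0108],
 [-0.0215, 0.0108, 0.129]].

Step 3 — form the quadratic (x - mu)^T · Sigma^{-1} · (x - mu):
  Sigma^{-1} · (x - mu) = (0.0538, 0.1398, 0.0108).
  (x - mu)^T · [Sigma^{-1} · (x - mu)] = (0)·(0.0538) + (1)·(0.1398) + (0)·(0.0108) = 0.1398.

Step 4 — take square root: d = √(0.1398) ≈ 0.3739.

d(x, mu) = √(0.1398) ≈ 0.3739


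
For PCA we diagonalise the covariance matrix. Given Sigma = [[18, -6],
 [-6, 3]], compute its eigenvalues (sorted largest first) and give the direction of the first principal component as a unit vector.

Step 1 — characteristic polynomial of 2×2 Sigma:
  det(Sigma - λI) = λ² - trace · λ + det = 0.
  trace = 18 + 3 = 21, det = 18·3 - (-6)² = 18.
Step 2 — discriminant:
  Δ = trace² - 4·det = 441 - 72 = 369.
Step 3 — eigenvalues:
  λ = (trace ± √Δ)/2 = (21 ± 19.2094)/2,
  λ_1 = 20.1047,  λ_2 = 0.8953.

Step 4 — unit eigenvector for λ_1: solve (Sigma - λ_1 I)v = 0. First row:
  (18 - 20.1047)·v_x + (-6)·v_y = 0, i.e. (-2.1047)·v_x + (-6)·v_y = 0,
  so v ∝ (b, λ_1 - a) = (-6, 2.1047); multiply by -1 so the first entry is positive: u = (6, -2.1047).
  ||u|| = √((6)² + (-2.1047)²) = √(40.4297) ≈ 6.3584,
  v_1 = u/||u|| ≈ (0.9436, -0.331) (||v_1|| = 1).

λ_1 = 20.1047,  λ_2 = 0.8953;  v_1 ≈ (0.9436, -0.331)


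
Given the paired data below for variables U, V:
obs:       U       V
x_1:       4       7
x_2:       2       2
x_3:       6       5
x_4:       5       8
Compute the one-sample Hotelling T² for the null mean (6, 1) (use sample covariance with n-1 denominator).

Step 1 — sample mean vector:
  mean(U) = (4 + 2 + 6 + 5) / 4 = 17/4 = 4.25
  mean(V) = (7 + 2 + 5 + 8) / 4 = 22/4 = 5.5
  x̄ = (4.25, 5.5),  deviation x̄ - mu_0 = (4.25, 5.5) - (6, 1) = (-1.75, 4.5).

Step 2 — sample covariance matrix, S[i,j] = (1/(n-1)) · Σ_k (x_{k,i} - mean_i) · (x_{k,j} - mean_j), divisor n-1 = 3:
  S[U,U] = ((-0.25)·(-0.25) + (-2.25)·(-2.25) + (1.75)·(1.75) + (0.75)·(0.75)) / 3 = 8.75/3 = 2.9167
  S[U,V] = ((-0.25)·(1.5) + (-2.25)·(-3.5) + (1.75)·(-0.5) + (0.75)·(2.5)) / 3 = 8.5/3 = 2.8333
  S[V,V] = ((1.5)·(1.5) + (-3.5)·(-3.5) + (-0.5)·(-0.5) + (2.5)·(2.5)) / 3 = 21/3 = 7
  S = [[2.9167, 2.8333],
 [2.8333, 7]].

Step 3 — invert S. det(S) = 2.9167·7 - (2.8333)² = 12.3889.
  S^{-1} = (1/det) · [[d, -b], [-b, a]] = [[0.565, -0.2287],
 [-0.2287, 0.2354]].

Step 4 — quadratic form (x̄ - mu_0)^T · S^{-1} · (x̄ - mu_0):
  S^{-1} · (x̄ - mu_0) = (-2.0179, 1.4596),
  (x̄ - mu_0)^T · [...] = (-1.75)·(-2.0179) + (4.5)·(1.4596) = 10.0998.

Step 5 — scale by n: T² = 4 · 10.0998 = 40.3991.

T² ≈ 40.3991


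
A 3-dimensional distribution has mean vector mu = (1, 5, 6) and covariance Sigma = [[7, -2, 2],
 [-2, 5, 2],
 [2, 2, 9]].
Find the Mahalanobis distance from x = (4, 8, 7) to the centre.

Step 1 — centre the observation: (x - mu) = (3, 3, 1).

Step 2 — invert Sigma (cofactor / det for 3×3, or solve directly):
  Sigma^{-1} = [[0.1907, 0.1023, -0.0651],
 [0.1023, 0.2744, -0.0837],
 [-0.0651, -0.0837, 0.1442]].

Step 3 — form the quadratic (x - mu)^T · Sigma^{-1} · (x - mu):
  Sigma^{-1} · (x - mu) = (0.814, 1.0465, -0.3023).
  (x - mu)^T · [Sigma^{-1} · (x - mu)] = (3)·(0.814) + (3)·(1.0465) + (1)·(-0.3023) = 5.2791.

Step 4 — take square root: d = √(5.2791) ≈ 2.2976.

d(x, mu) = √(5.2791) ≈ 2.2976


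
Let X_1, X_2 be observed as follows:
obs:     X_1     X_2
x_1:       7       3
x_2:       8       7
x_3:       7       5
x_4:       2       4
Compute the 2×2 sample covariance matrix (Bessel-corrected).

Step 1 — column means:
  mean(X_1) = (7 + 8 + 7 + 2) / 4 = 24/4 = 6
  mean(X_2) = (3 + 7 + 5 + 4) / 4 = 19/4 = 4.75

Step 2 — sample covariance S[i,j] = (1/(n-1)) · Σ_k (x_{k,i} - mean_i) · (x_{k,j} - mean_j), with n-1 = 3.
  S[X_1,X_1] = ((1)·(1) + (2)·(2) + (1)·(1) + (-4)·(-4)) / 3 = 22/3 = 7.3333
  S[X_1,X_2] = ((1)·(-1.75) + (2)·(2.25) + (1)·(0.25) + (-4)·(-0.75)) / 3 = 6/3 = 2
  S[X_2,X_2] = ((-1.75)·(-1.75) + (2.25)·(2.25) + (0.25)·(0.25) + (-0.75)·(-0.75)) / 3 = 8.75/3 = 2.9167

S is symmetric (S[j,i] = S[i,j]). Assembling:

S = [[7.3333, 2],
 [2, 2.9167]]


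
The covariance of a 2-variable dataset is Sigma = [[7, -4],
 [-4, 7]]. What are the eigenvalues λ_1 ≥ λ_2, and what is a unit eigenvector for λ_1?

Step 1 — characteristic polynomial of 2×2 Sigma:
  det(Sigma - λI) = λ² - trace · λ + det = 0.
  trace = 7 + 7 = 14, det = 7·7 - (-4)² = 33.
Step 2 — discriminant:
  Δ = trace² - 4·det = 196 - 132 = 64.
Step 3 — eigenvalues:
  λ = (trace ± √Δ)/2 = (14 ± 8)/2,
  λ_1 = 11,  λ_2 = 3.

Step 4 — unit eigenvector for λ_1: solve (Sigma - λ_1 I)v = 0. First row:
  (7 - 11)·v_x + (-4)·v_y = 0, i.e. (-4)·v_x + (-4)·v_y = 0,
  so v ∝ (b, λ_1 - a) = (-4, 4); multiply by -1 so the first entry is positive: u = (4, -4).
  ||u|| = √((4)² + (-4)²) = √(32) ≈ 5.6569,
  v_1 = u/||u|| ≈ (0.7071, -0.7071) (||v_1|| = 1).

λ_1 = 11,  λ_2 = 3;  v_1 ≈ (0.7071, -0.7071)


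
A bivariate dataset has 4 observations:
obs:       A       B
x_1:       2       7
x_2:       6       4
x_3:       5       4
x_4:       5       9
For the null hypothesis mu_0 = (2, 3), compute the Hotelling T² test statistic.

Step 1 — sample mean vector:
  mean(A) = (2 + 6 + 5 + 5) / 4 = 18/4 = 4.5
  mean(B) = (7 + 4 + 4 + 9) / 4 = 24/4 = 6
  x̄ = (4.5, 6),  deviation x̄ - mu_0 = (4.5, 6) - (2, 3) = (2.5, 3).

Step 2 — sample covariance matrix, S[i,j] = (1/(n-1)) · Σ_k (x_{k,i} - mean_i) · (x_{k,j} - mean_j), divisor n-1 = 3:
  S[A,A] = ((-2.5)·(-2.5) + (1.5)·(1.5) + (0.5)·(0.5) + (0.5)·(0.5)) / 3 = 9/3 = 3
  S[A,B] = ((-2.5)·(1) + (1.5)·(-2) + (0.5)·(-2) + (0.5)·(3)) / 3 = -5/3 = -1.6667
  S[B,B] = ((1)·(1) + (-2)·(-2) + (-2)·(-2) + (3)·(3)) / 3 = 18/3 = 6
  S = [[3, -1.6667],
 [-1.6667, 6]].

Step 3 — invert S. det(S) = 3·6 - (-1.6667)² = 15.2222.
  S^{-1} = (1/det) · [[d, -b], [-b, a]] = [[0.3942, 0.1095],
 [0.1095, 0.1971]].

Step 4 — quadratic form (x̄ - mu_0)^T · S^{-1} · (x̄ - mu_0):
  S^{-1} · (x̄ - mu_0) = (1.3139, 0.865),
  (x̄ - mu_0)^T · [...] = (2.5)·(1.3139) + (3)·(0.865) = 5.8796.

Step 5 — scale by n: T² = 4 · 5.8796 = 23.5182.

T² ≈ 23.5182


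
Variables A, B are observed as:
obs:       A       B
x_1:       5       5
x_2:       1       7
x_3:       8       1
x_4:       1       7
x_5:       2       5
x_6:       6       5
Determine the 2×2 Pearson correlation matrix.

Step 1 — column means:
  mean(A) = (5 + 1 + 8 + 1 + 2 + 6) / 6 = 23/6 = 3.8333
  mean(B) = (5 + 7 + 1 + 7 + 5 + 5) / 6 = 30/6 = 5

Step 2 — sample variances and covariances s[i,j] = (1/(n-1)) · Σ_k (x_{k,i} - mean_i) · (x_{k,j} - mean_j), with n-1 = 5:
  s[A,A] = ((1.1667)·(1.1667) + (-2.8333)·(-2.8333) + (4.1667)·(4.1667) + (-2.8333)·(-2.8333) + (-1.8333)·(-1.8333) + (2.1667)·(2.1667)) / 5 = 42.8333/5 = 8.5667
  s[A,B] = ((1.1667)·(0) + (-2.8333)·(2) + (4.1667)·(-4) + (-2.8333)·(2) + (-1.8333)·(0) + (2.1667)·(0)) / 5 = -28/5 = -5.6
  s[B,B] = ((0)·(0) + (2)·(2) + (-4)·(-4) + (2)·(2) + (0)·(0) + (0)·(0)) / 5 = 24/5 = 4.8
  Sample standard deviations s_i = √(s[i,i]):
  s(A) = √(8.5667) = 2.9269
  s(B) = √(4.8) = 2.1909

Step 3 — r_{ij} = s_{ij} / (s_i · s_j):
  r[A,A] = 1 (diagonal).
  r[A,B] = -5.6 / (2.9269 · 2.1909) = -5.6 / 6.4125 = -0.8733
  r[B,B] = 1 (diagonal).

R is symmetric with unit diagonal. Assembling:

R = [[1, -0.8733],
 [-0.8733, 1]]


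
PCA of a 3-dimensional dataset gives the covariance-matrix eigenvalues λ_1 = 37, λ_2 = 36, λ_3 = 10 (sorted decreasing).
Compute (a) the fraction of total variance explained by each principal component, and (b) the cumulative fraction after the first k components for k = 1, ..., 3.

Step 1 — total variance = trace(Sigma) = Σ λ_i = 37 + 36 + 10 = 83.

Step 2 — fraction explained by component i = λ_i / Σ λ:
  PC1: 37/83 = 0.4458
  PC2: 36/83 = 0.4337
  PC3: 10/83 = 0.1205

Step 3 — cumulative fraction after k components = (λ_1 + ... + λ_k) / Σ λ:
  k = 1: 37/83 = 0.4458
  k = 2: (37 + 36)/83 = 73/83 = 0.8795
  k = 3: (37 + 36 + 10)/83 = 83/83 = 1

Summary (fraction, with percent):

explained: PC1 0.4458 (44.58%), PC2 0.4337 (43.37%), PC3 0.1205 (12.05%);  cumulative: 0.4458, 0.8795, 1


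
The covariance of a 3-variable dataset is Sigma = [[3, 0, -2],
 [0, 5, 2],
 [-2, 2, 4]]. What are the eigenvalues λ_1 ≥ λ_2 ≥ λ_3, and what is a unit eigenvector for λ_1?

Step 1 — characteristic polynomial p(λ) = det(λI - Sigma) = λ³ - tr·λ² + c_1·λ - det, where tr = trace, c_1 = sum of the principal 2×2 minors, det = det(Sigma):
  tr = 3 + 5 + 4 = 12,
  c_1 = (3·5 - (0)²) + (3·4 - (-2)²) + (5·4 - (2)²) = 15 + 8 + 16 = 39,
  det = 3·(5·4 - (2)²) - (0)·((0)·4 - (2)·(-2)) + (-2)·((0)·(2) - 5·(-2)) = 3·(16) - (0)·(4) + (-2)·(10) = 28.
  So p(λ) = λ³ - 12λ² + 39λ - 28.
Step 2 — look for an integer root (rational root theorem: any rational root is an integer divisor of 28). Testing λ = 1:
  p(1) = 1 - 12 + 39 - 28 = 0  ✓
  Dividing out (λ - 1): p(λ) = (λ - 1)(λ² - 11λ + 28).
Step 3 — remaining eigenvalues from the quadratic λ² - 11λ + 28 = 0:
  Δ = 11² - 4·28 = 121 - 112 = 9,  λ = (11 ± √9)/2 = (11 ± 3)/2 = 7 or 4.
  Sorted: λ_1 = 7,  λ_2 = 4,  λ_3 = 1  (check: sum = 12 = tr ✓).

Step 4 — unit eigenvector for λ_1 = 7: v spans the null space of (Sigma - λ_1 I), whose rows are
  r_1 = (-4, 0, -2),  r_2 = (0, -2, 2),  r_3 = (-2, 2, -3).
  v is orthogonal to every row, so take v ∝ r_1 × r_2 = ((0)·(2) - (-2)·(-2), (-2)·(0) - (-4)·(2), (-4)·(-2) - (0)·(0)) = (-4, 8, 8).
  Rescale (divide by 4; multiply by -1 so the first nonzero entry is positive): u = (1, -2, -2).
  ||u|| = √((1)² + (-2)² + (-2)²) = √(9) = 3,  v_1 = u/||u|| ≈ (0.3333, -0.6667, -0.6667) (||v_1|| = 1).

λ_1 = 7,  λ_2 = 4,  λ_3 = 1;  v_1 ≈ (0.3333, -0.6667, -0.6667)


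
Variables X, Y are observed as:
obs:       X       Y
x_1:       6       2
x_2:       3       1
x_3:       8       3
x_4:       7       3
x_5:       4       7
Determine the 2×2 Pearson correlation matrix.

Step 1 — column means:
  mean(X) = (6 + 3 + 8 + 7 + 4) / 5 = 28/5 = 5.6
  mean(Y) = (2 + 1 + 3 + 3 + 7) / 5 = 16/5 = 3.2

Step 2 — sample variances and covariances s[i,j] = (1/(n-1)) · Σ_k (x_{k,i} - mean_i) · (x_{k,j} - mean_j), with n-1 = 4:
  s[X,X] = ((0.4)·(0.4) + (-2.6)·(-2.6) + (2.4)·(2.4) + (1.4)·(1.4) + (-1.6)·(-1.6)) / 4 = 17.2/4 = 4.3
  s[X,Y] = ((0.4)·(-1.2) + (-2.6)·(-2.2) + (2.4)·(-0.2) + (1.4)·(-0.2) + (-1.6)·(3.8)) / 4 = -1.6/4 = -0.4
  s[Y,Y] = ((-1.2)·(-1.2) + (-2.2)·(-2.2) + (-0.2)·(-0.2) + (-0.2)·(-0.2) + (3.8)·(3.8)) / 4 = 20.8/4 = 5.2
  Sample standard deviations s_i = √(s[i,i]):
  s(X) = √(4.3) = 2.0736
  s(Y) = √(5.2) = 2.2804

Step 3 — r_{ij} = s_{ij} / (s_i · s_j):
  r[X,X] = 1 (diagonal).
  r[X,Y] = -0.4 / (2.0736 · 2.2804) = -0.4 / 4.7286 = -0.0846
  r[Y,Y] = 1 (diagonal).

R is symmetric with unit diagonal. Assembling:

R = [[1, -0.0846],
 [-0.0846, 1]]


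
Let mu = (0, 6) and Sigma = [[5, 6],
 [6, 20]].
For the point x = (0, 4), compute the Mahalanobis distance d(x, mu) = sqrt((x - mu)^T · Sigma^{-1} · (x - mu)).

Step 1 — centre the observation: (x - mu) = (0, -2).

Step 2 — invert Sigma. det(Sigma) = 5·20 - (6)² = 64.
  Sigma^{-1} = (1/det) · [[d, -b], [-b, a]] = [[0.3125, -0.0938],
 [-0.0938, 0.0781]].

Step 3 — form the quadratic (x - mu)^T · Sigma^{-1} · (x - mu):
  Sigma^{-1} · (x - mu) = (0.1875, -0.1563).
  (x - mu)^T · [Sigma^{-1} · (x - mu)] = (0)·(0.1875) + (-2)·(-0.1563) = 0.3125.

Step 4 — take square root: d = √(0.3125) ≈ 0.559.

d(x, mu) = √(0.3125) ≈ 0.559


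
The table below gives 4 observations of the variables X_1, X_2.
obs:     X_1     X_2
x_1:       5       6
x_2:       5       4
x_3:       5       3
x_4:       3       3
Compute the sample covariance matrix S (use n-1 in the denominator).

Step 1 — column means:
  mean(X_1) = (5 + 5 + 5 + 3) / 4 = 18/4 = 4.5
  mean(X_2) = (6 + 4 + 3 + 3) / 4 = 16/4 = 4

Step 2 — sample covariance S[i,j] = (1/(n-1)) · Σ_k (x_{k,i} - mean_i) · (x_{k,j} - mean_j), with n-1 = 3.
  S[X_1,X_1] = ((0.5)·(0.5) + (0.5)·(0.5) + (0.5)·(0.5) + (-1.5)·(-1.5)) / 3 = 3/3 = 1
  S[X_1,X_2] = ((0.5)·(2) + (0.5)·(0) + (0.5)·(-1) + (-1.5)·(-1)) / 3 = 2/3 = 0.6667
  S[X_2,X_2] = ((2)·(2) + (0)·(0) + (-1)·(-1) + (-1)·(-1)) / 3 = 6/3 = 2

S is symmetric (S[j,i] = S[i,j]). Assembling:

S = [[1, 0.6667],
 [0.6667, 2]]


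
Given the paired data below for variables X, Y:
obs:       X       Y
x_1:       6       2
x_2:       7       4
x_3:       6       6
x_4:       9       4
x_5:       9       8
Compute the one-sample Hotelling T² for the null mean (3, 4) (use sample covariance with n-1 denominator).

Step 1 — sample mean vector:
  mean(X) = (6 + 7 + 6 + 9 + 9) / 5 = 37/5 = 7.4
  mean(Y) = (2 + 4 + 6 + 4 + 8) / 5 = 24/5 = 4.8
  x̄ = (7.4, 4.8),  deviation x̄ - mu_0 = (7.4, 4.8) - (3, 4) = (4.4, 0.8).

Step 2 — sample covariance matrix, S[i,j] = (1/(n-1)) · Σ_k (x_{k,i} - mean_i) · (x_{k,j} - mean_j), divisor n-1 = 4:
  S[X,X] = ((-1.4)·(-1.4) + (-0.4)·(-0.4) + (-1.4)·(-1.4) + (1.6)·(1.6) + (1.6)·(1.6)) / 4 = 9.2/4 = 2.3
  S[X,Y] = ((-1.4)·(-2.8) + (-0.4)·(-0.8) + (-1.4)·(1.2) + (1.6)·(-0.8) + (1.6)·(3.2)) / 4 = 6.4/4 = 1.6
  S[Y,Y] = ((-2.8)·(-2.8) + (-0.8)·(-0.8) + (1.2)·(1.2) + (-0.8)·(-0.8) + (3.2)·(3.2)) / 4 = 20.8/4 = 5.2
  S = [[2.3, 1.6],
 [1.6, 5.2]].

Step 3 — invert S. det(S) = 2.3·5.2 - (1.6)² = 9.4.
  S^{-1} = (1/det) · [[d, -b], [-b, a]] = [[0.5532, -0.1702],
 [-0.1702, 0.2447]].

Step 4 — quadratic form (x̄ - mu_0)^T · S^{-1} · (x̄ - mu_0):
  S^{-1} · (x̄ - mu_0) = (2.2979, -0.5532),
  (x̄ - mu_0)^T · [...] = (4.4)·(2.2979) + (0.8)·(-0.5532) = 9.6681.

Step 5 — scale by n: T² = 5 · 9.6681 = 48.3404.

T² ≈ 48.3404


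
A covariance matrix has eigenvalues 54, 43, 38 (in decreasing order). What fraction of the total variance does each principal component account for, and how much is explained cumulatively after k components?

Step 1 — total variance = trace(Sigma) = Σ λ_i = 54 + 43 + 38 = 135.

Step 2 — fraction explained by component i = λ_i / Σ λ:
  PC1: 54/135 = 0.4
  PC2: 43/135 = 0.3185
  PC3: 38/135 = 0.2815

Step 3 — cumulative fraction after k components = (λ_1 + ... + λ_k) / Σ λ:
  k = 1: 54/135 = 0.4
  k = 2: (54 + 43)/135 = 97/135 = 0.7185
  k = 3: (54 + 43 + 38)/135 = 135/135 = 1

Summary (fraction, with percent):

explained: PC1 0.4 (40%), PC2 0.3185 (31.85%), PC3 0.2815 (28.15%);  cumulative: 0.4, 0.7185, 1


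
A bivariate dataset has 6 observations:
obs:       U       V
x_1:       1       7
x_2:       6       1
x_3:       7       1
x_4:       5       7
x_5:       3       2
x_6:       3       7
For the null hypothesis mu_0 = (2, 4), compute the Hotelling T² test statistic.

Step 1 — sample mean vector:
  mean(U) = (1 + 6 + 7 + 5 + 3 + 3) / 6 = 25/6 = 4.1667
  mean(V) = (7 + 1 + 1 + 7 + 2 + 7) / 6 = 25/6 = 4.1667
  x̄ = (4.1667, 4.1667),  deviation x̄ - mu_0 = (4.1667, 4.1667) - (2, 4) = (2.1667, 0.1667).

Step 2 — sample covariance matrix, S[i,j] = (1/(n-1)) · Σ_k (x_{k,i} - mean_i) · (x_{k,j} - mean_j), divisor n-1 = 5:
  S[U,U] = ((-3.1667)·(-3.1667) + (1.8333)·(1.8333) + (2.8333)·(2.8333) + (0.8333)·(0.8333) + (-1.1667)·(-1.1667) + (-1.1667)·(-1.1667)) / 5 = 24.8333/5 = 4.9667
  S[U,V] = ((-3.1667)·(2.8333) + (1.8333)·(-3.1667) + (2.8333)·(-3.1667) + (0.8333)·(2.8333) + (-1.1667)·(-2.1667) + (-1.1667)·(2.8333)) / 5 = -22.1667/5 = -4.4333
  S[V,V] = ((2.8333)·(2.8333) + (-3.1667)·(-3.1667) + (-3.1667)·(-3.1667) + (2.8333)·(2.8333) + (-2.1667)·(-2.1667) + (2.8333)·(2.8333)) / 5 = 48.8333/5 = 9.7667
  S = [[4.9667, -4.4333],
 [-4.4333, 9.7667]].

Step 3 — invert S. det(S) = 4.9667·9.7667 - (-4.4333)² = 28.8533.
  S^{-1} = (1/det) · [[d, -b], [-b, a]] = [[0.3385, 0.1537],
 [0.1537, 0.1721]].

Step 4 — quadratic form (x̄ - mu_0)^T · S^{-1} · (x̄ - mu_0):
  S^{-1} · (x̄ - mu_0) = (0.759, 0.3616),
  (x̄ - mu_0)^T · [...] = (2.1667)·(0.759) + (0.1667)·(0.3616) = 1.7048.

Step 5 — scale by n: T² = 6 · 1.7048 = 10.2287.

T² ≈ 10.2287


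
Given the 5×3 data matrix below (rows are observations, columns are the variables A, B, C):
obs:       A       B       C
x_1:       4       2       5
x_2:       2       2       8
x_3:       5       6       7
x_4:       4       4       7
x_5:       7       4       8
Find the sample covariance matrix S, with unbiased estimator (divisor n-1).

Step 1 — column means:
  mean(A) = (4 + 2 + 5 + 4 + 7) / 5 = 22/5 = 4.4
  mean(B) = (2 + 2 + 6 + 4 + 4) / 5 = 18/5 = 3.6
  mean(C) = (5 + 8 + 7 + 7 + 8) / 5 = 35/5 = 7

Step 2 — sample covariance S[i,j] = (1/(n-1)) · Σ_k (x_{k,i} - mean_i) · (x_{k,j} - mean_j), with n-1 = 4.
  S[A,A] = ((-0.4)·(-0.4) + (-2.4)·(-2.4) + (0.6)·(0.6) + (-0.4)·(-0.4) + (2.6)·(2.6)) / 4 = 13.2/4 = 3.3
  S[A,B] = ((-0.4)·(-1.6) + (-2.4)·(-1.6) + (0.6)·(2.4) + (-0.4)·(0.4) + (2.6)·(0.4)) / 4 = 6.8/4 = 1.7
  S[A,C] = ((-0.4)·(-2) + (-2.4)·(1) + (0.6)·(0) + (-0.4)·(0) + (2.6)·(1)) / 4 = 1/4 = 0.25
  S[B,B] = ((-1.6)·(-1.6) + (-1.6)·(-1.6) + (2.4)·(2.4) + (0.4)·(0.4) + (0.4)·(0.4)) / 4 = 11.2/4 = 2.8
  S[B,C] = ((-1.6)·(-2) + (-1.6)·(1) + (2.4)·(0) + (0.4)·(0) + (0.4)·(1)) / 4 = 2/4 = 0.5
  S[C,C] = ((-2)·(-2) + (1)·(1) + (0)·(0) + (0)·(0) + (1)·(1)) / 4 = 6/4 = 1.5

S is symmetric (S[j,i] = S[i,j]). Assembling:

S = [[3.3, 1.7, 0.25],
 [1.7, 2.8, 0.5],
 [0.25, 0.5, 1.5]]


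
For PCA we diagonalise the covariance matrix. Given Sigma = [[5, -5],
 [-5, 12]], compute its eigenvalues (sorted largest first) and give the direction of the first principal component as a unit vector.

Step 1 — characteristic polynomial of 2×2 Sigma:
  det(Sigma - λI) = λ² - trace · λ + det = 0.
  trace = 5 + 12 = 17, det = 5·12 - (-5)² = 35.
Step 2 — discriminant:
  Δ = trace² - 4·det = 289 - 140 = 149.
Step 3 — eigenvalues:
  λ = (trace ± √Δ)/2 = (17 ± 12.2066)/2,
  λ_1 = 14.6033,  λ_2 = 2.3967.

Step 4 — unit eigenvector for λ_1: solve (Sigma - λ_1 I)v = 0. First row:
  (5 - 14.6033)·v_x + (-5)·v_y = 0, i.e. (-9.6033)·v_x + (-5)·v_y = 0,
  so v ∝ (b, λ_1 - a) = (-5, 9.6033); multiply by -1 so the first entry is positive: u = (5, -9.6033).
  ||u|| = √((5)² + (-9.6033)²) = √(117.2229) ≈ 10.827,
  v_1 = u/||u|| ≈ (0.4618, -0.887) (||v_1|| = 1).

λ_1 = 14.6033,  λ_2 = 2.3967;  v_1 ≈ (0.4618, -0.887)


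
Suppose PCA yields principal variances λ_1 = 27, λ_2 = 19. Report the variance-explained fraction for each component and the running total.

Step 1 — total variance = trace(Sigma) = Σ λ_i = 27 + 19 = 46.

Step 2 — fraction explained by component i = λ_i / Σ λ:
  PC1: 27/46 = 0.587
  PC2: 19/46 = 0.413

Step 3 — cumulative fraction after k components = (λ_1 + ... + λ_k) / Σ λ:
  k = 1: 27/46 = 0.587
  k = 2: (27 + 19)/46 = 46/46 = 1

Summary (fraction, with percent):

explained: PC1 0.587 (58.7%), PC2 0.413 (41.3%);  cumulative: 0.587, 1


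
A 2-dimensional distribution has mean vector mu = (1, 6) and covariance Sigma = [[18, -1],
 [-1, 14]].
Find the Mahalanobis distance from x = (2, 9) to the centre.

Step 1 — centre the observation: (x - mu) = (1, 3).

Step 2 — invert Sigma. det(Sigma) = 18·14 - (-1)² = 251.
  Sigma^{-1} = (1/det) · [[d, -b], [-b, a]] = [[0.0558, 0.004],
 [0.004, 0.0717]].

Step 3 — form the quadratic (x - mu)^T · Sigma^{-1} · (x - mu):
  Sigma^{-1} · (x - mu) = (0.0677, 0.2191).
  (x - mu)^T · [Sigma^{-1} · (x - mu)] = (1)·(0.0677) + (3)·(0.2191) = 0.7251.

Step 4 — take square root: d = √(0.7251) ≈ 0.8515.

d(x, mu) = √(0.7251) ≈ 0.8515


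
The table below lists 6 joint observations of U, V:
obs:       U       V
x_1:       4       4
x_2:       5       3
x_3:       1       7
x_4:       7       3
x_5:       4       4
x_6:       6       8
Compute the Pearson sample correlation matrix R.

Step 1 — column means:
  mean(U) = (4 + 5 + 1 + 7 + 4 + 6) / 6 = 27/6 = 4.5
  mean(V) = (4 + 3 + 7 + 3 + 4 + 8) / 6 = 29/6 = 4.8333

Step 2 — sample variances and covariances s[i,j] = (1/(n-1)) · Σ_k (x_{k,i} - mean_i) · (x_{k,j} - mean_j), with n-1 = 5:
  s[U,U] = ((-0.5)·(-0.5) + (0.5)·(0.5) + (-3.5)·(-3.5) + (2.5)·(2.5) + (-0.5)·(-0.5) + (1.5)·(1.5)) / 5 = 21.5/5 = 4.3
  s[U,V] = ((-0.5)·(-0.8333) + (0.5)·(-1.8333) + (-3.5)·(2.1667) + (2.5)·(-1.8333) + (-0.5)·(-0.8333) + (1.5)·(3.1667)) / 5 = -7.5/5 = -1.5
  s[V,V] = ((-0.8333)·(-0.8333) + (-1.8333)·(-1.8333) + (2.1667)·(2.1667) + (-1.8333)·(-1.8333) + (-0.8333)·(-0.8333) + (3.1667)·(3.1667)) / 5 = 22.8333/5 = 4.5667
  Sample standard deviations s_i = √(s[i,i]):
  s(U) = √(4.3) = 2.0736
  s(V) = √(4.5667) = 2.137

Step 3 — r_{ij} = s_{ij} / (s_i · s_j):
  r[U,U] = 1 (diagonal).
  r[U,V] = -1.5 / (2.0736 · 2.137) = -1.5 / 4.4313 = -0.3385
  r[V,V] = 1 (diagonal).

R is symmetric with unit diagonal. Assembling:

R = [[1, -0.3385],
 [-0.3385, 1]]


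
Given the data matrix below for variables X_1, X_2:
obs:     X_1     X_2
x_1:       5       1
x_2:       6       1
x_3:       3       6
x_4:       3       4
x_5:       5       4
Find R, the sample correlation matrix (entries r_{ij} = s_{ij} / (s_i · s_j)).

Step 1 — column means:
  mean(X_1) = (5 + 6 + 3 + 3 + 5) / 5 = 22/5 = 4.4
  mean(X_2) = (1 + 1 + 6 + 4 + 4) / 5 = 16/5 = 3.2

Step 2 — sample variances and covariances s[i,j] = (1/(n-1)) · Σ_k (x_{k,i} - mean_i) · (x_{k,j} - mean_j), with n-1 = 4:
  s[X_1,X_1] = ((0.6)·(0.6) + (1.6)·(1.6) + (-1.4)·(-1.4) + (-1.4)·(-1.4) + (0.6)·(0.6)) / 4 = 7.2/4 = 1.8
  s[X_1,X_2] = ((0.6)·(-2.2) + (1.6)·(-2.2) + (-1.4)·(2.8) + (-1.4)·(0.8) + (0.6)·(0.8)) / 4 = -9.4/4 = -2.35
  s[X_2,X_2] = ((-2.2)·(-2.2) + (-2.2)·(-2.2) + (2.8)·(2.8) + (0.8)·(0.8) + (0.8)·(0.8)) / 4 = 18.8/4 = 4.7
  Sample standard deviations s_i = √(s[i,i]):
  s(X_1) = √(1.8) = 1.3416
  s(X_2) = √(4.7) = 2.1679

Step 3 — r_{ij} = s_{ij} / (s_i · s_j):
  r[X_1,X_1] = 1 (diagonal).
  r[X_1,X_2] = -2.35 / (1.3416 · 2.1679) = -2.35 / 2.9086 = -0.8079
  r[X_2,X_2] = 1 (diagonal).

R is symmetric with unit diagonal. Assembling:

R = [[1, -0.8079],
 [-0.8079, 1]]


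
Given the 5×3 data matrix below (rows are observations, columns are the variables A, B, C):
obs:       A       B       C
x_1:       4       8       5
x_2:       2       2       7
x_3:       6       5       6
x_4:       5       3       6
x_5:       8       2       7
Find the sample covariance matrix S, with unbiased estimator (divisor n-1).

Step 1 — column means:
  mean(A) = (4 + 2 + 6 + 5 + 8) / 5 = 25/5 = 5
  mean(B) = (8 + 2 + 5 + 3 + 2) / 5 = 20/5 = 4
  mean(C) = (5 + 7 + 6 + 6 + 7) / 5 = 31/5 = 6.2

Step 2 — sample covariance S[i,j] = (1/(n-1)) · Σ_k (x_{k,i} - mean_i) · (x_{k,j} - mean_j), with n-1 = 4.
  S[A,A] = ((-1)·(-1) + (-3)·(-3) + (1)·(1) + (0)·(0) + (3)·(3)) / 4 = 20/4 = 5
  S[A,B] = ((-1)·(4) + (-3)·(-2) + (1)·(1) + (0)·(-1) + (3)·(-2)) / 4 = -3/4 = -0.75
  S[A,C] = ((-1)·(-1.2) + (-3)·(0.8) + (1)·(-0.2) + (0)·(-0.2) + (3)·(0.8)) / 4 = 1/4 = 0.25
  S[B,B] = ((4)·(4) + (-2)·(-2) + (1)·(1) + (-1)·(-1) + (-2)·(-2)) / 4 = 26/4 = 6.5
  S[B,C] = ((4)·(-1.2) + (-2)·(0.8) + (1)·(-0.2) + (-1)·(-0.2) + (-2)·(0.8)) / 4 = -8/4 = -2
  S[C,C] = ((-1.2)·(-1.2) + (0.8)·(0.8) + (-0.2)·(-0.2) + (-0.2)·(-0.2) + (0.8)·(0.8)) / 4 = 2.8/4 = 0.7

S is symmetric (S[j,i] = S[i,j]). Assembling:

S = [[5, -0.75, 0.25],
 [-0.75, 6.5, -2],
 [0.25, -2, 0.7]]


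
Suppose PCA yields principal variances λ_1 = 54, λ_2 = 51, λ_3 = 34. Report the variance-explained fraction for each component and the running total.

Step 1 — total variance = trace(Sigma) = Σ λ_i = 54 + 51 + 34 = 139.

Step 2 — fraction explained by component i = λ_i / Σ λ:
  PC1: 54/139 = 0.3885
  PC2: 51/139 = 0.3669
  PC3: 34/139 = 0.2446

Step 3 — cumulative fraction after k components = (λ_1 + ... + λ_k) / Σ λ:
  k = 1: 54/139 = 0.3885
  k = 2: (54 + 51)/139 = 105/139 = 0.7554
  k = 3: (54 + 51 + 34)/139 = 139/139 = 1

Summary (fraction, with percent):

explained: PC1 0.3885 (38.85%), PC2 0.3669 (36.69%), PC3 0.2446 (24.46%);  cumulative: 0.3885, 0.7554, 1


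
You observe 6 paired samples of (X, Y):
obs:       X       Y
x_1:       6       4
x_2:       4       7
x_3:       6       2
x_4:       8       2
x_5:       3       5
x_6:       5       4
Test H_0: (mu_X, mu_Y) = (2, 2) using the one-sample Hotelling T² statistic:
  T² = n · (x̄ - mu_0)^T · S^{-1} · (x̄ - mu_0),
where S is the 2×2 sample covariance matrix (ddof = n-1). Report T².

Step 1 — sample mean vector:
  mean(X) = (6 + 4 + 6 + 8 + 3 + 5) / 6 = 32/6 = 5.3333
  mean(Y) = (4 + 7 + 2 + 2 + 5 + 4) / 6 = 24/6 = 4
  x̄ = (5.3333, 4),  deviation x̄ - mu_0 = (5.3333, 4) - (2, 2) = (3.3333, 2).

Step 2 — sample covariance matrix, S[i,j] = (1/(n-1)) · Σ_k (x_{k,i} - mean_i) · (x_{k,j} - mean_j), divisor n-1 = 5:
  S[X,X] = ((0.6667)·(0.6667) + (-1.3333)·(-1.3333) + (0.6667)·(0.6667) + (2.6667)·(2.6667) + (-2.3333)·(-2.3333) + (-0.3333)·(-0.3333)) / 5 = 15.3333/5 = 3.0667
  S[X,Y] = ((0.6667)·(0) + (-1.3333)·(3) + (0.6667)·(-2) + (2.6667)·(-2) + (-2.3333)·(1) + (-0.3333)·(0)) / 5 = -13/5 = -2.6
  S[Y,Y] = ((0)·(0) + (3)·(3) + (-2)·(-2) + (-2)·(-2) + (1)·(1) + (0)·(0)) / 5 = 18/5 = 3.6
  S = [[3.0667, -2.6],
 [-2.6, 3.6]].

Step 3 — invert S. det(S) = 3.0667·3.6 - (-2.6)² = 4.28.
  S^{-1} = (1/det) · [[d, -b], [-b, a]] = [[0.8411, 0.6075],
 [0.6075, 0.7165]].

Step 4 — quadratic form (x̄ - mu_0)^T · S^{-1} · (x̄ - mu_0):
  S^{-1} · (x̄ - mu_0) = (4.0187, 3.4579),
  (x̄ - mu_0)^T · [...] = (3.3333)·(4.0187) + (2)·(3.4579) = 20.3115.

Step 5 — scale by n: T² = 6 · 20.3115 = 121.8692.

T² ≈ 121.8692


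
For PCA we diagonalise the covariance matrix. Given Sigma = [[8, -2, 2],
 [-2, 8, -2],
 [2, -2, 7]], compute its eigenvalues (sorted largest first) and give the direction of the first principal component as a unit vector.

Step 1 — characteristic polynomial p(λ) = det(λI - Sigma) = λ³ - tr·λ² + c_1·λ - det, where tr = trace, c_1 = sum of the principal 2×2 minors, det = det(Sigma):
  tr = 8 + 8 + 7 = 23,
  c_1 = (8·8 - (-2)²) + (8·7 - (2)²) + (8·7 - (-2)²) = 60 + 52 + 52 = 164,
  det = 8·(8·7 - (-2)²) - (-2)·((-2)·7 - (-2)·(2)) + (2)·((-2)·(-2) - 8·(2)) = 8·(52) - (-2)·(-10) + (2)·(-12) = 372.
  So p(λ) = λ³ - 23λ² + 164λ - 372.
Step 2 — look for an integer root (rational root theorem: any rational root is an integer divisor of 372). Testing λ = 6:
  p(6) = 216 - 828 + 984 - 372 = 0  ✓
  Dividing out (λ - 6): p(λ) = (λ - 6)(λ² - 17λ + 62).
Step 3 — remaining eigenvalues from the quadratic λ² - 17λ + 62 = 0:
  Δ = 17² - 4·62 = 289 - 248 = 41,  λ = (17 ± √41)/2 = (17 ± 6.4031)/2 ≈ 11.7016 or 5.2984.
  Sorted: λ_1 = 11.7016,  λ_2 = 6,  λ_3 = 5.2984  (check: sum = 23 = tr ✓).

Step 4 — unit eigenvector for λ_1 ≈ 11.7016: v spans the null space of (Sigma - λ_1 I), whose rows are
  r_1 = (-3.7016, -2, 2),  r_2 = (-2, -3.7016, -2),  r_3 = (2, -2, -4.7016).
  v is orthogonal to every row, so take v ∝ r_1 × r_2 = ((-2)·(-2) - (2)·(-3.7016), (2)·(-2) - (-3.7016)·(-2), (-3.7016)·(-3.7016) - (-2)·(-2)) ≈ (11.4031, -11.4031, 9.7016).
  Let u = (11.4031, -11.4031, 9.7016).
  ||u|| = √((11.4031)² + (-11.4031)² + (9.7016)²) = √(354.1828) ≈ 18.8197,  v_1 = u/||u|| ≈ (0.6059, -0.6059, 0.5155) (||v_1|| = 1).

λ_1 = 11.7016,  λ_2 = 6,  λ_3 = 5.2984;  v_1 ≈ (0.6059, -0.6059, 0.5155)
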